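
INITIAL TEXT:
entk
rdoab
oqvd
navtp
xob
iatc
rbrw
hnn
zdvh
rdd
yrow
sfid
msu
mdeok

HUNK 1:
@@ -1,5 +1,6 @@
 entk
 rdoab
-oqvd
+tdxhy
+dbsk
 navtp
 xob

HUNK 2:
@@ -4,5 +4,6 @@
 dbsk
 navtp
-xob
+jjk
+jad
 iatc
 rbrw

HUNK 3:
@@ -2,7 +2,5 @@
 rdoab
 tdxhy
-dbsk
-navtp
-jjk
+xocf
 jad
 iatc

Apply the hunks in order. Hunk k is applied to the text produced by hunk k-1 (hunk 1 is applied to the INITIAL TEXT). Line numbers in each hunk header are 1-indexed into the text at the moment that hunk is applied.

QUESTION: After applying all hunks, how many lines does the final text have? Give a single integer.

Answer: 14

Derivation:
Hunk 1: at line 1 remove [oqvd] add [tdxhy,dbsk] -> 15 lines: entk rdoab tdxhy dbsk navtp xob iatc rbrw hnn zdvh rdd yrow sfid msu mdeok
Hunk 2: at line 4 remove [xob] add [jjk,jad] -> 16 lines: entk rdoab tdxhy dbsk navtp jjk jad iatc rbrw hnn zdvh rdd yrow sfid msu mdeok
Hunk 3: at line 2 remove [dbsk,navtp,jjk] add [xocf] -> 14 lines: entk rdoab tdxhy xocf jad iatc rbrw hnn zdvh rdd yrow sfid msu mdeok
Final line count: 14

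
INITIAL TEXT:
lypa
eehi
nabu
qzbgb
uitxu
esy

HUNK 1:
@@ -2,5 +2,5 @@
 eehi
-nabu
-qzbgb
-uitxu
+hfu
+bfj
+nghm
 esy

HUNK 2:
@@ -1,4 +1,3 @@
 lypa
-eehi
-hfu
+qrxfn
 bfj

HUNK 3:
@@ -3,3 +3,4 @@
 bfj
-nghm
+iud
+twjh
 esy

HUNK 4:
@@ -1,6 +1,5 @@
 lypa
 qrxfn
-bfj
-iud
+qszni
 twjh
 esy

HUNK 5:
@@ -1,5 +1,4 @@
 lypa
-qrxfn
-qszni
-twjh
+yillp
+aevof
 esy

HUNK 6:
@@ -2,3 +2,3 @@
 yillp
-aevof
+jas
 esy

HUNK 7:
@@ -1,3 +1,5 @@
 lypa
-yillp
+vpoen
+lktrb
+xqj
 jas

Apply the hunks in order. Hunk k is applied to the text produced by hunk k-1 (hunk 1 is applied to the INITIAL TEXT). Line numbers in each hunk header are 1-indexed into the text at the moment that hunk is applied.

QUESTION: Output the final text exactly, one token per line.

Answer: lypa
vpoen
lktrb
xqj
jas
esy

Derivation:
Hunk 1: at line 2 remove [nabu,qzbgb,uitxu] add [hfu,bfj,nghm] -> 6 lines: lypa eehi hfu bfj nghm esy
Hunk 2: at line 1 remove [eehi,hfu] add [qrxfn] -> 5 lines: lypa qrxfn bfj nghm esy
Hunk 3: at line 3 remove [nghm] add [iud,twjh] -> 6 lines: lypa qrxfn bfj iud twjh esy
Hunk 4: at line 1 remove [bfj,iud] add [qszni] -> 5 lines: lypa qrxfn qszni twjh esy
Hunk 5: at line 1 remove [qrxfn,qszni,twjh] add [yillp,aevof] -> 4 lines: lypa yillp aevof esy
Hunk 6: at line 2 remove [aevof] add [jas] -> 4 lines: lypa yillp jas esy
Hunk 7: at line 1 remove [yillp] add [vpoen,lktrb,xqj] -> 6 lines: lypa vpoen lktrb xqj jas esy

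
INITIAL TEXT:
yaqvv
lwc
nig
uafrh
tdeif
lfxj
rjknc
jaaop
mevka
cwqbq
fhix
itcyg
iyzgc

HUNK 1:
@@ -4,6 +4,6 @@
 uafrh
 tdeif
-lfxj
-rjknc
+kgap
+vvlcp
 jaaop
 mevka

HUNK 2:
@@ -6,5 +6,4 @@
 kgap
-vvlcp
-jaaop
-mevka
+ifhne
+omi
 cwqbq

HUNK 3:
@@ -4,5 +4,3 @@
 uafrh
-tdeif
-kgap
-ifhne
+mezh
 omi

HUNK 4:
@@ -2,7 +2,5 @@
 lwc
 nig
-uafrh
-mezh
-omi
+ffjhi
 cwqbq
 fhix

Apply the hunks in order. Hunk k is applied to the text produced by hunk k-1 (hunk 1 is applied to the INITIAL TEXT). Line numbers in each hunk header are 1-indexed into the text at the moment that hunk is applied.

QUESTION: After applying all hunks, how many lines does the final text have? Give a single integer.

Answer: 8

Derivation:
Hunk 1: at line 4 remove [lfxj,rjknc] add [kgap,vvlcp] -> 13 lines: yaqvv lwc nig uafrh tdeif kgap vvlcp jaaop mevka cwqbq fhix itcyg iyzgc
Hunk 2: at line 6 remove [vvlcp,jaaop,mevka] add [ifhne,omi] -> 12 lines: yaqvv lwc nig uafrh tdeif kgap ifhne omi cwqbq fhix itcyg iyzgc
Hunk 3: at line 4 remove [tdeif,kgap,ifhne] add [mezh] -> 10 lines: yaqvv lwc nig uafrh mezh omi cwqbq fhix itcyg iyzgc
Hunk 4: at line 2 remove [uafrh,mezh,omi] add [ffjhi] -> 8 lines: yaqvv lwc nig ffjhi cwqbq fhix itcyg iyzgc
Final line count: 8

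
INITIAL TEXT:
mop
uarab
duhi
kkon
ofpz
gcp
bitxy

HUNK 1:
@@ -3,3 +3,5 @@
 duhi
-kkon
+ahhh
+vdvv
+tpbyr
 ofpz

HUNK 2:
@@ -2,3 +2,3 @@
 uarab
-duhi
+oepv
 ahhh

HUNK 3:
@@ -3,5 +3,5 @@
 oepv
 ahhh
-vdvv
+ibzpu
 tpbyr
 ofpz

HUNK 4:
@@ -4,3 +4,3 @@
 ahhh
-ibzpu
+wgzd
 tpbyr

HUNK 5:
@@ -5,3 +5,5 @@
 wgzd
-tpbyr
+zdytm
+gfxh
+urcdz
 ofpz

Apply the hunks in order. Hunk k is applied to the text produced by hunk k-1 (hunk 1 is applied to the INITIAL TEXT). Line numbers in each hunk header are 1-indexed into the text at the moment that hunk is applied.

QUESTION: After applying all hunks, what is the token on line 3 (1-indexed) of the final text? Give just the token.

Hunk 1: at line 3 remove [kkon] add [ahhh,vdvv,tpbyr] -> 9 lines: mop uarab duhi ahhh vdvv tpbyr ofpz gcp bitxy
Hunk 2: at line 2 remove [duhi] add [oepv] -> 9 lines: mop uarab oepv ahhh vdvv tpbyr ofpz gcp bitxy
Hunk 3: at line 3 remove [vdvv] add [ibzpu] -> 9 lines: mop uarab oepv ahhh ibzpu tpbyr ofpz gcp bitxy
Hunk 4: at line 4 remove [ibzpu] add [wgzd] -> 9 lines: mop uarab oepv ahhh wgzd tpbyr ofpz gcp bitxy
Hunk 5: at line 5 remove [tpbyr] add [zdytm,gfxh,urcdz] -> 11 lines: mop uarab oepv ahhh wgzd zdytm gfxh urcdz ofpz gcp bitxy
Final line 3: oepv

Answer: oepv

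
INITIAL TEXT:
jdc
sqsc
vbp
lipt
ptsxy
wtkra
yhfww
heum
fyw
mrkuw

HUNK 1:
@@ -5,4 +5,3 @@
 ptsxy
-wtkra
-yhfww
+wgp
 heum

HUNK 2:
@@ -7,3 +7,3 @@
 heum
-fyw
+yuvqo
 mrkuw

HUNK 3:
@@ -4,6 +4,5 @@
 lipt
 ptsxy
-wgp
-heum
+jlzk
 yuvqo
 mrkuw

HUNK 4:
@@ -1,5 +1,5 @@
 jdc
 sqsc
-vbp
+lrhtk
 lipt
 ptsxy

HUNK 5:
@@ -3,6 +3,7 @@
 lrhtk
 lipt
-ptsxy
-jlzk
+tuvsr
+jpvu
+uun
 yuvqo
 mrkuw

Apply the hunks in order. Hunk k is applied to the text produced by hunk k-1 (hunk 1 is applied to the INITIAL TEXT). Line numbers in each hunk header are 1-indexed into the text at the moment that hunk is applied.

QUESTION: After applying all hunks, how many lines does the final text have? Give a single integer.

Hunk 1: at line 5 remove [wtkra,yhfww] add [wgp] -> 9 lines: jdc sqsc vbp lipt ptsxy wgp heum fyw mrkuw
Hunk 2: at line 7 remove [fyw] add [yuvqo] -> 9 lines: jdc sqsc vbp lipt ptsxy wgp heum yuvqo mrkuw
Hunk 3: at line 4 remove [wgp,heum] add [jlzk] -> 8 lines: jdc sqsc vbp lipt ptsxy jlzk yuvqo mrkuw
Hunk 4: at line 1 remove [vbp] add [lrhtk] -> 8 lines: jdc sqsc lrhtk lipt ptsxy jlzk yuvqo mrkuw
Hunk 5: at line 3 remove [ptsxy,jlzk] add [tuvsr,jpvu,uun] -> 9 lines: jdc sqsc lrhtk lipt tuvsr jpvu uun yuvqo mrkuw
Final line count: 9

Answer: 9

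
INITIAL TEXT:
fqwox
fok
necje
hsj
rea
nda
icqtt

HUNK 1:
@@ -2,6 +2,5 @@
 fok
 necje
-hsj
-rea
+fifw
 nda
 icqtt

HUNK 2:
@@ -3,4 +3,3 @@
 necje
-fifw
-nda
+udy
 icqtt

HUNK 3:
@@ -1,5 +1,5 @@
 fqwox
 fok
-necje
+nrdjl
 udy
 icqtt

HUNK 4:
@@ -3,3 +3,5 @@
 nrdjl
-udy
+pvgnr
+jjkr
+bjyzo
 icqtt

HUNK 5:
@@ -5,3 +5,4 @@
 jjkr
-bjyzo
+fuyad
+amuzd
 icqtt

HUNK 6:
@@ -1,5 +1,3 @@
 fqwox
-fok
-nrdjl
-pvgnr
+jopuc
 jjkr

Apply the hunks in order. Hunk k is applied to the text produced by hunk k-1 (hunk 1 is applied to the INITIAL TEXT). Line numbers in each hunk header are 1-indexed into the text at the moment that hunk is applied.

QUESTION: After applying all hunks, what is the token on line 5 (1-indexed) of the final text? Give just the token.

Hunk 1: at line 2 remove [hsj,rea] add [fifw] -> 6 lines: fqwox fok necje fifw nda icqtt
Hunk 2: at line 3 remove [fifw,nda] add [udy] -> 5 lines: fqwox fok necje udy icqtt
Hunk 3: at line 1 remove [necje] add [nrdjl] -> 5 lines: fqwox fok nrdjl udy icqtt
Hunk 4: at line 3 remove [udy] add [pvgnr,jjkr,bjyzo] -> 7 lines: fqwox fok nrdjl pvgnr jjkr bjyzo icqtt
Hunk 5: at line 5 remove [bjyzo] add [fuyad,amuzd] -> 8 lines: fqwox fok nrdjl pvgnr jjkr fuyad amuzd icqtt
Hunk 6: at line 1 remove [fok,nrdjl,pvgnr] add [jopuc] -> 6 lines: fqwox jopuc jjkr fuyad amuzd icqtt
Final line 5: amuzd

Answer: amuzd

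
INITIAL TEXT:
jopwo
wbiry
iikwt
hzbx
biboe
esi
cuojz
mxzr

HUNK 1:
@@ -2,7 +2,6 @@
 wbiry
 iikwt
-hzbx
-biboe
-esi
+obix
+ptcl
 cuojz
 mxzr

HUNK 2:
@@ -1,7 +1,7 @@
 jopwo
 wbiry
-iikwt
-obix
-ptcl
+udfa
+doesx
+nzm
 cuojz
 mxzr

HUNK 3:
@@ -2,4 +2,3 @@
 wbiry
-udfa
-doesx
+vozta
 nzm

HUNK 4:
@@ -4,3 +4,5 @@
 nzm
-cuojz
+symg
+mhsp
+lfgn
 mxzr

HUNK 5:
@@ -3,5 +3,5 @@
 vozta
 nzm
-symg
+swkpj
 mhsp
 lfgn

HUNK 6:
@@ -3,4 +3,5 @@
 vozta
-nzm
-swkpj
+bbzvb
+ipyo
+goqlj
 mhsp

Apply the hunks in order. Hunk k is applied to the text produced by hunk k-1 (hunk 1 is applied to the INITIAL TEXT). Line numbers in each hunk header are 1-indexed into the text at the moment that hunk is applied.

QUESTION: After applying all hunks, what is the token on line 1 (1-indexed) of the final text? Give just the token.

Hunk 1: at line 2 remove [hzbx,biboe,esi] add [obix,ptcl] -> 7 lines: jopwo wbiry iikwt obix ptcl cuojz mxzr
Hunk 2: at line 1 remove [iikwt,obix,ptcl] add [udfa,doesx,nzm] -> 7 lines: jopwo wbiry udfa doesx nzm cuojz mxzr
Hunk 3: at line 2 remove [udfa,doesx] add [vozta] -> 6 lines: jopwo wbiry vozta nzm cuojz mxzr
Hunk 4: at line 4 remove [cuojz] add [symg,mhsp,lfgn] -> 8 lines: jopwo wbiry vozta nzm symg mhsp lfgn mxzr
Hunk 5: at line 3 remove [symg] add [swkpj] -> 8 lines: jopwo wbiry vozta nzm swkpj mhsp lfgn mxzr
Hunk 6: at line 3 remove [nzm,swkpj] add [bbzvb,ipyo,goqlj] -> 9 lines: jopwo wbiry vozta bbzvb ipyo goqlj mhsp lfgn mxzr
Final line 1: jopwo

Answer: jopwo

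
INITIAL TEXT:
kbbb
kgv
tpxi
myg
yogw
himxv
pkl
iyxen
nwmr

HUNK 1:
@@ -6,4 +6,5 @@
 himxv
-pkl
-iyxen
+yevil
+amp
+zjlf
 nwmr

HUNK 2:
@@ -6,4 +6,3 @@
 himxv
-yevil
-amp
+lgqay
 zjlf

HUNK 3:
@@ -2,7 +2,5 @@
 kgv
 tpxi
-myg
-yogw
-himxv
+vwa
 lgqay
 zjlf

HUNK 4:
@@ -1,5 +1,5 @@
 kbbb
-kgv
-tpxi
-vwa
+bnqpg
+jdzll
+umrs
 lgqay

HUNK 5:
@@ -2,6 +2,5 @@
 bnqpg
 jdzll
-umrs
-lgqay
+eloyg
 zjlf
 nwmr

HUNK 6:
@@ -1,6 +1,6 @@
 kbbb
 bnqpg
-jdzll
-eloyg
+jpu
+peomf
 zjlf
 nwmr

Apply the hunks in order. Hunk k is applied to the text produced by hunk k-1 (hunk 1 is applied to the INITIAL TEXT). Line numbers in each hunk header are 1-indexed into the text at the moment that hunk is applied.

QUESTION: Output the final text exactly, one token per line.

Hunk 1: at line 6 remove [pkl,iyxen] add [yevil,amp,zjlf] -> 10 lines: kbbb kgv tpxi myg yogw himxv yevil amp zjlf nwmr
Hunk 2: at line 6 remove [yevil,amp] add [lgqay] -> 9 lines: kbbb kgv tpxi myg yogw himxv lgqay zjlf nwmr
Hunk 3: at line 2 remove [myg,yogw,himxv] add [vwa] -> 7 lines: kbbb kgv tpxi vwa lgqay zjlf nwmr
Hunk 4: at line 1 remove [kgv,tpxi,vwa] add [bnqpg,jdzll,umrs] -> 7 lines: kbbb bnqpg jdzll umrs lgqay zjlf nwmr
Hunk 5: at line 2 remove [umrs,lgqay] add [eloyg] -> 6 lines: kbbb bnqpg jdzll eloyg zjlf nwmr
Hunk 6: at line 1 remove [jdzll,eloyg] add [jpu,peomf] -> 6 lines: kbbb bnqpg jpu peomf zjlf nwmr

Answer: kbbb
bnqpg
jpu
peomf
zjlf
nwmr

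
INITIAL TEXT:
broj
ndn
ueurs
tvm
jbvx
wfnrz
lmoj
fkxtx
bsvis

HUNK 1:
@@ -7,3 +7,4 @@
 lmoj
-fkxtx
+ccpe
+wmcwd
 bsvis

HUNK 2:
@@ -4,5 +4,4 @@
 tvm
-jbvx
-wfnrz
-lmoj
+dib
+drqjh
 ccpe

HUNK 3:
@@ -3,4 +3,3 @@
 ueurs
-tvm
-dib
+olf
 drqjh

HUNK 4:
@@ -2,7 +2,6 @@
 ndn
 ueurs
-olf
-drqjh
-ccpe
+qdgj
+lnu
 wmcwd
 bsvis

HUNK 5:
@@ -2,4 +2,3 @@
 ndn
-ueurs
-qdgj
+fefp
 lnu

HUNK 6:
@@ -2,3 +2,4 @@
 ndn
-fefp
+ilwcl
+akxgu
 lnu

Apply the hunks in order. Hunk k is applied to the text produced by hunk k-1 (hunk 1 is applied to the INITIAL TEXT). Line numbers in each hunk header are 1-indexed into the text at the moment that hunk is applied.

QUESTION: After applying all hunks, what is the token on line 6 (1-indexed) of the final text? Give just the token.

Answer: wmcwd

Derivation:
Hunk 1: at line 7 remove [fkxtx] add [ccpe,wmcwd] -> 10 lines: broj ndn ueurs tvm jbvx wfnrz lmoj ccpe wmcwd bsvis
Hunk 2: at line 4 remove [jbvx,wfnrz,lmoj] add [dib,drqjh] -> 9 lines: broj ndn ueurs tvm dib drqjh ccpe wmcwd bsvis
Hunk 3: at line 3 remove [tvm,dib] add [olf] -> 8 lines: broj ndn ueurs olf drqjh ccpe wmcwd bsvis
Hunk 4: at line 2 remove [olf,drqjh,ccpe] add [qdgj,lnu] -> 7 lines: broj ndn ueurs qdgj lnu wmcwd bsvis
Hunk 5: at line 2 remove [ueurs,qdgj] add [fefp] -> 6 lines: broj ndn fefp lnu wmcwd bsvis
Hunk 6: at line 2 remove [fefp] add [ilwcl,akxgu] -> 7 lines: broj ndn ilwcl akxgu lnu wmcwd bsvis
Final line 6: wmcwd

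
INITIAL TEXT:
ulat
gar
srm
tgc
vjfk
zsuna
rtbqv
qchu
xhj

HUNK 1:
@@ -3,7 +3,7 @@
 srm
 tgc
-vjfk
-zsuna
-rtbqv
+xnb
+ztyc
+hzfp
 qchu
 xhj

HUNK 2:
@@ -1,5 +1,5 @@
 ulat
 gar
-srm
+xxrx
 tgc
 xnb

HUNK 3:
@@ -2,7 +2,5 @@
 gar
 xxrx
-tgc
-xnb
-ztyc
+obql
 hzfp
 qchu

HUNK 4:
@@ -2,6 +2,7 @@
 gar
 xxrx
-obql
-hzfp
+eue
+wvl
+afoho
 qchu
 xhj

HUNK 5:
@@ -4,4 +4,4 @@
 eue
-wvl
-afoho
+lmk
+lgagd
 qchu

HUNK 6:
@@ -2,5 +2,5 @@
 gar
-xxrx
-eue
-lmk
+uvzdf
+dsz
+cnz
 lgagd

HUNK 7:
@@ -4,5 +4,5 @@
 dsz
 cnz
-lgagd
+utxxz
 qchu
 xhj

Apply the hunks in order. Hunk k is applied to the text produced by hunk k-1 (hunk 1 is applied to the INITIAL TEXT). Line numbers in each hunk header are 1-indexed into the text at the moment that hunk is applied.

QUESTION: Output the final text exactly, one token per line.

Hunk 1: at line 3 remove [vjfk,zsuna,rtbqv] add [xnb,ztyc,hzfp] -> 9 lines: ulat gar srm tgc xnb ztyc hzfp qchu xhj
Hunk 2: at line 1 remove [srm] add [xxrx] -> 9 lines: ulat gar xxrx tgc xnb ztyc hzfp qchu xhj
Hunk 3: at line 2 remove [tgc,xnb,ztyc] add [obql] -> 7 lines: ulat gar xxrx obql hzfp qchu xhj
Hunk 4: at line 2 remove [obql,hzfp] add [eue,wvl,afoho] -> 8 lines: ulat gar xxrx eue wvl afoho qchu xhj
Hunk 5: at line 4 remove [wvl,afoho] add [lmk,lgagd] -> 8 lines: ulat gar xxrx eue lmk lgagd qchu xhj
Hunk 6: at line 2 remove [xxrx,eue,lmk] add [uvzdf,dsz,cnz] -> 8 lines: ulat gar uvzdf dsz cnz lgagd qchu xhj
Hunk 7: at line 4 remove [lgagd] add [utxxz] -> 8 lines: ulat gar uvzdf dsz cnz utxxz qchu xhj

Answer: ulat
gar
uvzdf
dsz
cnz
utxxz
qchu
xhj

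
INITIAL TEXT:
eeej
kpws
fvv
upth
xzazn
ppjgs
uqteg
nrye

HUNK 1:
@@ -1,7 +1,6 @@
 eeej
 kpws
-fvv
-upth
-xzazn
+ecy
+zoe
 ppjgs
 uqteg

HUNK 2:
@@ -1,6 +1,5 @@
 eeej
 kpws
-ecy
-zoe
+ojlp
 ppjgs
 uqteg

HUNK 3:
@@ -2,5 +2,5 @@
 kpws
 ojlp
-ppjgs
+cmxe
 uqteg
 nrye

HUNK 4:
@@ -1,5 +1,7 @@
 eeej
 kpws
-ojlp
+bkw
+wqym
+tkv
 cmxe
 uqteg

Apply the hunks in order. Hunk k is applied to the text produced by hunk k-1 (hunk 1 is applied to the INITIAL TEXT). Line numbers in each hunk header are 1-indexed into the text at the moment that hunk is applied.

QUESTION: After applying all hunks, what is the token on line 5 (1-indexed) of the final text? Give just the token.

Hunk 1: at line 1 remove [fvv,upth,xzazn] add [ecy,zoe] -> 7 lines: eeej kpws ecy zoe ppjgs uqteg nrye
Hunk 2: at line 1 remove [ecy,zoe] add [ojlp] -> 6 lines: eeej kpws ojlp ppjgs uqteg nrye
Hunk 3: at line 2 remove [ppjgs] add [cmxe] -> 6 lines: eeej kpws ojlp cmxe uqteg nrye
Hunk 4: at line 1 remove [ojlp] add [bkw,wqym,tkv] -> 8 lines: eeej kpws bkw wqym tkv cmxe uqteg nrye
Final line 5: tkv

Answer: tkv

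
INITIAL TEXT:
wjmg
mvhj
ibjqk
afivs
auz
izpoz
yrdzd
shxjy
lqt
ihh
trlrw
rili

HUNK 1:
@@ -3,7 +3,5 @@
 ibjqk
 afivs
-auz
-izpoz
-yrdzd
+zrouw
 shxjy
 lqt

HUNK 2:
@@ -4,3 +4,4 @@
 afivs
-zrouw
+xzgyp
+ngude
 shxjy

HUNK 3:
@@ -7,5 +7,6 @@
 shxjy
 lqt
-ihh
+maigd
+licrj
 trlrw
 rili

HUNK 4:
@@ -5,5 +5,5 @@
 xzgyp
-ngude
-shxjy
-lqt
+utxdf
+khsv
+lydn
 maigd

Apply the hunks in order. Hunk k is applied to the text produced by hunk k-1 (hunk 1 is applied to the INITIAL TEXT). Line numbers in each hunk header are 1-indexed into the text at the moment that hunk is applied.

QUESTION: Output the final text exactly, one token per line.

Answer: wjmg
mvhj
ibjqk
afivs
xzgyp
utxdf
khsv
lydn
maigd
licrj
trlrw
rili

Derivation:
Hunk 1: at line 3 remove [auz,izpoz,yrdzd] add [zrouw] -> 10 lines: wjmg mvhj ibjqk afivs zrouw shxjy lqt ihh trlrw rili
Hunk 2: at line 4 remove [zrouw] add [xzgyp,ngude] -> 11 lines: wjmg mvhj ibjqk afivs xzgyp ngude shxjy lqt ihh trlrw rili
Hunk 3: at line 7 remove [ihh] add [maigd,licrj] -> 12 lines: wjmg mvhj ibjqk afivs xzgyp ngude shxjy lqt maigd licrj trlrw rili
Hunk 4: at line 5 remove [ngude,shxjy,lqt] add [utxdf,khsv,lydn] -> 12 lines: wjmg mvhj ibjqk afivs xzgyp utxdf khsv lydn maigd licrj trlrw rili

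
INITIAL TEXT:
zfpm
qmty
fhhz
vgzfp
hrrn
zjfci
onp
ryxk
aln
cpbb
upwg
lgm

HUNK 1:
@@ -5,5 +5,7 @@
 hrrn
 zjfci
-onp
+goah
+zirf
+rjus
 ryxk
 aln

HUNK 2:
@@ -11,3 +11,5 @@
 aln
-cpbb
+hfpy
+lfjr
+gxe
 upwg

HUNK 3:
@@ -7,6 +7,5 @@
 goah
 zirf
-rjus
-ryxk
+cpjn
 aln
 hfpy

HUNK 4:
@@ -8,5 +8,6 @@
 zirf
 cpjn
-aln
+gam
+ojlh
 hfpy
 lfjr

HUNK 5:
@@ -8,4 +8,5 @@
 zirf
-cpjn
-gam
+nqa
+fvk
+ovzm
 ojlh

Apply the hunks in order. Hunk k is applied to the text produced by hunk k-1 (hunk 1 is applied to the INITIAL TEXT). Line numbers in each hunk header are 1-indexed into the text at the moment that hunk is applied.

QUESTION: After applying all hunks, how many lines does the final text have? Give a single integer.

Hunk 1: at line 5 remove [onp] add [goah,zirf,rjus] -> 14 lines: zfpm qmty fhhz vgzfp hrrn zjfci goah zirf rjus ryxk aln cpbb upwg lgm
Hunk 2: at line 11 remove [cpbb] add [hfpy,lfjr,gxe] -> 16 lines: zfpm qmty fhhz vgzfp hrrn zjfci goah zirf rjus ryxk aln hfpy lfjr gxe upwg lgm
Hunk 3: at line 7 remove [rjus,ryxk] add [cpjn] -> 15 lines: zfpm qmty fhhz vgzfp hrrn zjfci goah zirf cpjn aln hfpy lfjr gxe upwg lgm
Hunk 4: at line 8 remove [aln] add [gam,ojlh] -> 16 lines: zfpm qmty fhhz vgzfp hrrn zjfci goah zirf cpjn gam ojlh hfpy lfjr gxe upwg lgm
Hunk 5: at line 8 remove [cpjn,gam] add [nqa,fvk,ovzm] -> 17 lines: zfpm qmty fhhz vgzfp hrrn zjfci goah zirf nqa fvk ovzm ojlh hfpy lfjr gxe upwg lgm
Final line count: 17

Answer: 17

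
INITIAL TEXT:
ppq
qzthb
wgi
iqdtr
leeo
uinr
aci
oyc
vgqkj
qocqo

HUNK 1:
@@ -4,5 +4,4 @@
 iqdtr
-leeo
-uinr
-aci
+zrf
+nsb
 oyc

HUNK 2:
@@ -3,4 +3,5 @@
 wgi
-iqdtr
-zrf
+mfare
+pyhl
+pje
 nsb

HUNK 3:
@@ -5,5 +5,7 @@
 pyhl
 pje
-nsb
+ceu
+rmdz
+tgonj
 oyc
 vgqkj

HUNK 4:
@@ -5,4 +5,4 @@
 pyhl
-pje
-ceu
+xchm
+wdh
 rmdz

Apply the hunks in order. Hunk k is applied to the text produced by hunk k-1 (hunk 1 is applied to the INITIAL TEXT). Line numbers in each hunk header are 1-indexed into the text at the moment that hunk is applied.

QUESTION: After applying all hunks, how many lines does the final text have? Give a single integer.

Hunk 1: at line 4 remove [leeo,uinr,aci] add [zrf,nsb] -> 9 lines: ppq qzthb wgi iqdtr zrf nsb oyc vgqkj qocqo
Hunk 2: at line 3 remove [iqdtr,zrf] add [mfare,pyhl,pje] -> 10 lines: ppq qzthb wgi mfare pyhl pje nsb oyc vgqkj qocqo
Hunk 3: at line 5 remove [nsb] add [ceu,rmdz,tgonj] -> 12 lines: ppq qzthb wgi mfare pyhl pje ceu rmdz tgonj oyc vgqkj qocqo
Hunk 4: at line 5 remove [pje,ceu] add [xchm,wdh] -> 12 lines: ppq qzthb wgi mfare pyhl xchm wdh rmdz tgonj oyc vgqkj qocqo
Final line count: 12

Answer: 12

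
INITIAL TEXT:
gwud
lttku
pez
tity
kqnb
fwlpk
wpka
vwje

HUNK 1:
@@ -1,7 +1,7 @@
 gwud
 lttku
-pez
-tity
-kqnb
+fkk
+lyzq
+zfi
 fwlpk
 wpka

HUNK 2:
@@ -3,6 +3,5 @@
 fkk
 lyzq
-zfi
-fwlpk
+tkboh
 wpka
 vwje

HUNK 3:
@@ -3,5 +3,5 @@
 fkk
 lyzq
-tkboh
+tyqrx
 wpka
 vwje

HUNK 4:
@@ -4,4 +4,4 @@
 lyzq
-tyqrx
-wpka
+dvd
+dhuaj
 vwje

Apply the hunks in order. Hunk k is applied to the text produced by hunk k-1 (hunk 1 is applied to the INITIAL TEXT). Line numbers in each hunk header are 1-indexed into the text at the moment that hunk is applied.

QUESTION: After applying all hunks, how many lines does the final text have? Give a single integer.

Answer: 7

Derivation:
Hunk 1: at line 1 remove [pez,tity,kqnb] add [fkk,lyzq,zfi] -> 8 lines: gwud lttku fkk lyzq zfi fwlpk wpka vwje
Hunk 2: at line 3 remove [zfi,fwlpk] add [tkboh] -> 7 lines: gwud lttku fkk lyzq tkboh wpka vwje
Hunk 3: at line 3 remove [tkboh] add [tyqrx] -> 7 lines: gwud lttku fkk lyzq tyqrx wpka vwje
Hunk 4: at line 4 remove [tyqrx,wpka] add [dvd,dhuaj] -> 7 lines: gwud lttku fkk lyzq dvd dhuaj vwje
Final line count: 7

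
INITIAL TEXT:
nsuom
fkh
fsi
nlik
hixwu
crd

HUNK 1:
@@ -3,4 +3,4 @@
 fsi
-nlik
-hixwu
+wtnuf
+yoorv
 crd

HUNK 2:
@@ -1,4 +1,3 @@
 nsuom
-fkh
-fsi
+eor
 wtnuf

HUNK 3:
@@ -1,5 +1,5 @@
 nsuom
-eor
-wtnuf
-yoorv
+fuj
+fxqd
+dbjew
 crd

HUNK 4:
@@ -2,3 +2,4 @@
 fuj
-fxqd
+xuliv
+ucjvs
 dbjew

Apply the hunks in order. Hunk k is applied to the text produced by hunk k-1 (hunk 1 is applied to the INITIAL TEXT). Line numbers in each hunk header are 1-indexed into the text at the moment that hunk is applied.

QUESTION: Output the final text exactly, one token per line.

Answer: nsuom
fuj
xuliv
ucjvs
dbjew
crd

Derivation:
Hunk 1: at line 3 remove [nlik,hixwu] add [wtnuf,yoorv] -> 6 lines: nsuom fkh fsi wtnuf yoorv crd
Hunk 2: at line 1 remove [fkh,fsi] add [eor] -> 5 lines: nsuom eor wtnuf yoorv crd
Hunk 3: at line 1 remove [eor,wtnuf,yoorv] add [fuj,fxqd,dbjew] -> 5 lines: nsuom fuj fxqd dbjew crd
Hunk 4: at line 2 remove [fxqd] add [xuliv,ucjvs] -> 6 lines: nsuom fuj xuliv ucjvs dbjew crd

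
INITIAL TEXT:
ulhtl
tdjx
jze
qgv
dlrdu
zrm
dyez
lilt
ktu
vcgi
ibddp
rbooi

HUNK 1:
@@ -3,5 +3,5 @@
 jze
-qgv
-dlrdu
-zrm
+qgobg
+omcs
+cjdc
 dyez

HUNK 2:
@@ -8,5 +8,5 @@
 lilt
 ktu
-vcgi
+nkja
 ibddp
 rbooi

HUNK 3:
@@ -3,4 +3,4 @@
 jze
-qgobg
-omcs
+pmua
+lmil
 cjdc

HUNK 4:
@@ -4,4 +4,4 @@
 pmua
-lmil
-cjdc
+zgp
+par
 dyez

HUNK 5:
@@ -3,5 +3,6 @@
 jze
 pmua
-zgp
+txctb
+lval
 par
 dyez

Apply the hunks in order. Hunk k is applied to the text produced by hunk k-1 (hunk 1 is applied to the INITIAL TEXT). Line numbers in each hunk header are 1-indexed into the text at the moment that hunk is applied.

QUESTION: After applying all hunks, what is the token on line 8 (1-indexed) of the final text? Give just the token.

Hunk 1: at line 3 remove [qgv,dlrdu,zrm] add [qgobg,omcs,cjdc] -> 12 lines: ulhtl tdjx jze qgobg omcs cjdc dyez lilt ktu vcgi ibddp rbooi
Hunk 2: at line 8 remove [vcgi] add [nkja] -> 12 lines: ulhtl tdjx jze qgobg omcs cjdc dyez lilt ktu nkja ibddp rbooi
Hunk 3: at line 3 remove [qgobg,omcs] add [pmua,lmil] -> 12 lines: ulhtl tdjx jze pmua lmil cjdc dyez lilt ktu nkja ibddp rbooi
Hunk 4: at line 4 remove [lmil,cjdc] add [zgp,par] -> 12 lines: ulhtl tdjx jze pmua zgp par dyez lilt ktu nkja ibddp rbooi
Hunk 5: at line 3 remove [zgp] add [txctb,lval] -> 13 lines: ulhtl tdjx jze pmua txctb lval par dyez lilt ktu nkja ibddp rbooi
Final line 8: dyez

Answer: dyez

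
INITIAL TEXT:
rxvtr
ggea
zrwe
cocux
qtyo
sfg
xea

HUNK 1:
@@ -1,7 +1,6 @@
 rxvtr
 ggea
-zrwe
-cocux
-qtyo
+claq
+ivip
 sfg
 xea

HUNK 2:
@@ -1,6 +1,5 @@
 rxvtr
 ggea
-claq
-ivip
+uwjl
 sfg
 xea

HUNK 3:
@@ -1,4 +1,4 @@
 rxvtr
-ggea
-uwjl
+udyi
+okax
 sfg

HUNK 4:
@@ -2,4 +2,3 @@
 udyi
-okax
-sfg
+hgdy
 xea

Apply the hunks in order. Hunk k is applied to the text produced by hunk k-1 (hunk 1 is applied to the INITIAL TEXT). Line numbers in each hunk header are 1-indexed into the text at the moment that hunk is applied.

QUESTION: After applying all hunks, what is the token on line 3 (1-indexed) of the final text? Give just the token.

Hunk 1: at line 1 remove [zrwe,cocux,qtyo] add [claq,ivip] -> 6 lines: rxvtr ggea claq ivip sfg xea
Hunk 2: at line 1 remove [claq,ivip] add [uwjl] -> 5 lines: rxvtr ggea uwjl sfg xea
Hunk 3: at line 1 remove [ggea,uwjl] add [udyi,okax] -> 5 lines: rxvtr udyi okax sfg xea
Hunk 4: at line 2 remove [okax,sfg] add [hgdy] -> 4 lines: rxvtr udyi hgdy xea
Final line 3: hgdy

Answer: hgdy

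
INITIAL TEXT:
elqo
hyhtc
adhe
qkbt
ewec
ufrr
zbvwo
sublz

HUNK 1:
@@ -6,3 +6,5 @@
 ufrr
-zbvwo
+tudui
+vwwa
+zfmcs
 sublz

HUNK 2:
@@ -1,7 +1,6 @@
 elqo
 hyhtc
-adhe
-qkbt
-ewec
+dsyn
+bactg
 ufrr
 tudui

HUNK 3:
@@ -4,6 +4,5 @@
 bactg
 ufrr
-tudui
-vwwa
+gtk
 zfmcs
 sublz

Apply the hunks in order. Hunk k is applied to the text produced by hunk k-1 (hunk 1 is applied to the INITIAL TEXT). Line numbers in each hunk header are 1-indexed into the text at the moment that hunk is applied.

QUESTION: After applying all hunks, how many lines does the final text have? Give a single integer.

Answer: 8

Derivation:
Hunk 1: at line 6 remove [zbvwo] add [tudui,vwwa,zfmcs] -> 10 lines: elqo hyhtc adhe qkbt ewec ufrr tudui vwwa zfmcs sublz
Hunk 2: at line 1 remove [adhe,qkbt,ewec] add [dsyn,bactg] -> 9 lines: elqo hyhtc dsyn bactg ufrr tudui vwwa zfmcs sublz
Hunk 3: at line 4 remove [tudui,vwwa] add [gtk] -> 8 lines: elqo hyhtc dsyn bactg ufrr gtk zfmcs sublz
Final line count: 8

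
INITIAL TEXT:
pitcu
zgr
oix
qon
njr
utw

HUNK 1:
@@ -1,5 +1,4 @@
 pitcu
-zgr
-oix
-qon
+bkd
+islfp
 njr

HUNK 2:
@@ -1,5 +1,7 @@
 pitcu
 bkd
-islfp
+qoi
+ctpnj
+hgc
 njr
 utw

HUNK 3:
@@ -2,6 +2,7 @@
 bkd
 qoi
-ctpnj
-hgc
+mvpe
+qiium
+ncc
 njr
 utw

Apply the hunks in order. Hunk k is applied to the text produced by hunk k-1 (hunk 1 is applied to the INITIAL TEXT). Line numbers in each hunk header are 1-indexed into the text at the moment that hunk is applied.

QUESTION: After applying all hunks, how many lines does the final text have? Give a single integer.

Hunk 1: at line 1 remove [zgr,oix,qon] add [bkd,islfp] -> 5 lines: pitcu bkd islfp njr utw
Hunk 2: at line 1 remove [islfp] add [qoi,ctpnj,hgc] -> 7 lines: pitcu bkd qoi ctpnj hgc njr utw
Hunk 3: at line 2 remove [ctpnj,hgc] add [mvpe,qiium,ncc] -> 8 lines: pitcu bkd qoi mvpe qiium ncc njr utw
Final line count: 8

Answer: 8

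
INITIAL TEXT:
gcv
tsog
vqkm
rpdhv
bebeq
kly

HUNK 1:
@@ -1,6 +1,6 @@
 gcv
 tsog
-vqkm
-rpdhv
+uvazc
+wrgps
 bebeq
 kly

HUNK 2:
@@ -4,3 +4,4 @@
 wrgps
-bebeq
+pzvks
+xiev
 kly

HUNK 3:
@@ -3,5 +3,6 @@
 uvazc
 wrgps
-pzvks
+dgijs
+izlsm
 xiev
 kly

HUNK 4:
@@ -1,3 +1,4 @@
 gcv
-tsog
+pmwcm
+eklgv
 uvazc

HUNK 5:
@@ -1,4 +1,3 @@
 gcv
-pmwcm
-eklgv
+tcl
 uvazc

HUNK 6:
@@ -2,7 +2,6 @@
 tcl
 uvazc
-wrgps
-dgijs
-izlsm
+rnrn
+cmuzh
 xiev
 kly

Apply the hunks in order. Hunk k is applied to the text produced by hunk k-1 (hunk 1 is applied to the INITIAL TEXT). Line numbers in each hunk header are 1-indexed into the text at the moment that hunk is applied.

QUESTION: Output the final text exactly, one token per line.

Hunk 1: at line 1 remove [vqkm,rpdhv] add [uvazc,wrgps] -> 6 lines: gcv tsog uvazc wrgps bebeq kly
Hunk 2: at line 4 remove [bebeq] add [pzvks,xiev] -> 7 lines: gcv tsog uvazc wrgps pzvks xiev kly
Hunk 3: at line 3 remove [pzvks] add [dgijs,izlsm] -> 8 lines: gcv tsog uvazc wrgps dgijs izlsm xiev kly
Hunk 4: at line 1 remove [tsog] add [pmwcm,eklgv] -> 9 lines: gcv pmwcm eklgv uvazc wrgps dgijs izlsm xiev kly
Hunk 5: at line 1 remove [pmwcm,eklgv] add [tcl] -> 8 lines: gcv tcl uvazc wrgps dgijs izlsm xiev kly
Hunk 6: at line 2 remove [wrgps,dgijs,izlsm] add [rnrn,cmuzh] -> 7 lines: gcv tcl uvazc rnrn cmuzh xiev kly

Answer: gcv
tcl
uvazc
rnrn
cmuzh
xiev
kly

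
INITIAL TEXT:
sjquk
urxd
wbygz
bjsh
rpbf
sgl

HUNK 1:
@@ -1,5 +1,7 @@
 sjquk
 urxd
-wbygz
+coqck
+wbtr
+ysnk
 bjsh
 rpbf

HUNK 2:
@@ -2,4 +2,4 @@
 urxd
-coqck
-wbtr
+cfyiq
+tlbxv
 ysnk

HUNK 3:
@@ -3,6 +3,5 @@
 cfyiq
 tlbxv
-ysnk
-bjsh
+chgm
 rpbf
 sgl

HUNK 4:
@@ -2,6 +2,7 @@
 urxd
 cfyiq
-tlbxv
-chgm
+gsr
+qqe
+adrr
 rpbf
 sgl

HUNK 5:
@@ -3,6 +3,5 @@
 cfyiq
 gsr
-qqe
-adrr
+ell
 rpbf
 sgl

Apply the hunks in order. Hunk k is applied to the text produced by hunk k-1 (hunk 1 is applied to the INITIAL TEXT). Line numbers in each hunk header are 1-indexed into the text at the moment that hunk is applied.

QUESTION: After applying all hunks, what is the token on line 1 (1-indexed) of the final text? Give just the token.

Answer: sjquk

Derivation:
Hunk 1: at line 1 remove [wbygz] add [coqck,wbtr,ysnk] -> 8 lines: sjquk urxd coqck wbtr ysnk bjsh rpbf sgl
Hunk 2: at line 2 remove [coqck,wbtr] add [cfyiq,tlbxv] -> 8 lines: sjquk urxd cfyiq tlbxv ysnk bjsh rpbf sgl
Hunk 3: at line 3 remove [ysnk,bjsh] add [chgm] -> 7 lines: sjquk urxd cfyiq tlbxv chgm rpbf sgl
Hunk 4: at line 2 remove [tlbxv,chgm] add [gsr,qqe,adrr] -> 8 lines: sjquk urxd cfyiq gsr qqe adrr rpbf sgl
Hunk 5: at line 3 remove [qqe,adrr] add [ell] -> 7 lines: sjquk urxd cfyiq gsr ell rpbf sgl
Final line 1: sjquk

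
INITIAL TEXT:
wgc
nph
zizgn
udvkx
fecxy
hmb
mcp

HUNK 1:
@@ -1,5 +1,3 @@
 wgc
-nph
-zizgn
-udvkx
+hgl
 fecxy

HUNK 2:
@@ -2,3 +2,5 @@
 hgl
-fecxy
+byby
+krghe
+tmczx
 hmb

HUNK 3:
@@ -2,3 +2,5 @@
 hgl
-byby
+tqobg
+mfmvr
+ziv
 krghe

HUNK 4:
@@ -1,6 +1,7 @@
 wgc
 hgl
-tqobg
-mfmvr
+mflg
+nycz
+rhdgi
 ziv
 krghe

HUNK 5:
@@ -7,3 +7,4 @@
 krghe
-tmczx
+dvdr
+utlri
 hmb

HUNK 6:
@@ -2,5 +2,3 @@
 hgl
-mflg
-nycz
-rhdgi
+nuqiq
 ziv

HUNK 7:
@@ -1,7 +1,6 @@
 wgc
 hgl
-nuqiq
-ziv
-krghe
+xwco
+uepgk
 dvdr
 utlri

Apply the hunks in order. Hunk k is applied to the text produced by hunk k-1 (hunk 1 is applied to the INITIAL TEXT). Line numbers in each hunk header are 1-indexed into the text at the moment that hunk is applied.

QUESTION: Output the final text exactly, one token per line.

Answer: wgc
hgl
xwco
uepgk
dvdr
utlri
hmb
mcp

Derivation:
Hunk 1: at line 1 remove [nph,zizgn,udvkx] add [hgl] -> 5 lines: wgc hgl fecxy hmb mcp
Hunk 2: at line 2 remove [fecxy] add [byby,krghe,tmczx] -> 7 lines: wgc hgl byby krghe tmczx hmb mcp
Hunk 3: at line 2 remove [byby] add [tqobg,mfmvr,ziv] -> 9 lines: wgc hgl tqobg mfmvr ziv krghe tmczx hmb mcp
Hunk 4: at line 1 remove [tqobg,mfmvr] add [mflg,nycz,rhdgi] -> 10 lines: wgc hgl mflg nycz rhdgi ziv krghe tmczx hmb mcp
Hunk 5: at line 7 remove [tmczx] add [dvdr,utlri] -> 11 lines: wgc hgl mflg nycz rhdgi ziv krghe dvdr utlri hmb mcp
Hunk 6: at line 2 remove [mflg,nycz,rhdgi] add [nuqiq] -> 9 lines: wgc hgl nuqiq ziv krghe dvdr utlri hmb mcp
Hunk 7: at line 1 remove [nuqiq,ziv,krghe] add [xwco,uepgk] -> 8 lines: wgc hgl xwco uepgk dvdr utlri hmb mcp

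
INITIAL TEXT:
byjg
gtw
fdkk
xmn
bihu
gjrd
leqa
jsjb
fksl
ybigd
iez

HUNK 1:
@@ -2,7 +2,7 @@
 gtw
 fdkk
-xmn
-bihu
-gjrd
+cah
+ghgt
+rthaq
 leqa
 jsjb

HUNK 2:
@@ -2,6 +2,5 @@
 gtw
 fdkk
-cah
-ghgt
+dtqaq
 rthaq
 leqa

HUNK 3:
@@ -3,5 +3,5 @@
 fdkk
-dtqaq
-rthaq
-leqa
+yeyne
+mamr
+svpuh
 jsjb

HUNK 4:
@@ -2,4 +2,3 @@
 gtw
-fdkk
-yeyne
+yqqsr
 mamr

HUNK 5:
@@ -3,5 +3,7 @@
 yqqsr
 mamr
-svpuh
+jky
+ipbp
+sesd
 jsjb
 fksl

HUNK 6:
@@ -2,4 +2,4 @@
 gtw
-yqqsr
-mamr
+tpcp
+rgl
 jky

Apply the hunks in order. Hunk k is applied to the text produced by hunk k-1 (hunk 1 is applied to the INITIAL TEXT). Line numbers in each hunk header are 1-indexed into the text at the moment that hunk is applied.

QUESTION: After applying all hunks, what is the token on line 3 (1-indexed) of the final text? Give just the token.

Hunk 1: at line 2 remove [xmn,bihu,gjrd] add [cah,ghgt,rthaq] -> 11 lines: byjg gtw fdkk cah ghgt rthaq leqa jsjb fksl ybigd iez
Hunk 2: at line 2 remove [cah,ghgt] add [dtqaq] -> 10 lines: byjg gtw fdkk dtqaq rthaq leqa jsjb fksl ybigd iez
Hunk 3: at line 3 remove [dtqaq,rthaq,leqa] add [yeyne,mamr,svpuh] -> 10 lines: byjg gtw fdkk yeyne mamr svpuh jsjb fksl ybigd iez
Hunk 4: at line 2 remove [fdkk,yeyne] add [yqqsr] -> 9 lines: byjg gtw yqqsr mamr svpuh jsjb fksl ybigd iez
Hunk 5: at line 3 remove [svpuh] add [jky,ipbp,sesd] -> 11 lines: byjg gtw yqqsr mamr jky ipbp sesd jsjb fksl ybigd iez
Hunk 6: at line 2 remove [yqqsr,mamr] add [tpcp,rgl] -> 11 lines: byjg gtw tpcp rgl jky ipbp sesd jsjb fksl ybigd iez
Final line 3: tpcp

Answer: tpcp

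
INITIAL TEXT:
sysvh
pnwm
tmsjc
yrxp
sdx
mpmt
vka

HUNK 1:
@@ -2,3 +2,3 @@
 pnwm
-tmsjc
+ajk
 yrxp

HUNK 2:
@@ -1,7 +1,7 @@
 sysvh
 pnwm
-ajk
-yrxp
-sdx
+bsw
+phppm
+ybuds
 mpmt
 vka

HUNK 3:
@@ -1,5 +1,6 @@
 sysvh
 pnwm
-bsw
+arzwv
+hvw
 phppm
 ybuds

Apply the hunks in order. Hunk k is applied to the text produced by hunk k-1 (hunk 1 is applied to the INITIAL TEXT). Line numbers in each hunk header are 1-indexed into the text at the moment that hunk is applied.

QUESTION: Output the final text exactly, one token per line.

Answer: sysvh
pnwm
arzwv
hvw
phppm
ybuds
mpmt
vka

Derivation:
Hunk 1: at line 2 remove [tmsjc] add [ajk] -> 7 lines: sysvh pnwm ajk yrxp sdx mpmt vka
Hunk 2: at line 1 remove [ajk,yrxp,sdx] add [bsw,phppm,ybuds] -> 7 lines: sysvh pnwm bsw phppm ybuds mpmt vka
Hunk 3: at line 1 remove [bsw] add [arzwv,hvw] -> 8 lines: sysvh pnwm arzwv hvw phppm ybuds mpmt vka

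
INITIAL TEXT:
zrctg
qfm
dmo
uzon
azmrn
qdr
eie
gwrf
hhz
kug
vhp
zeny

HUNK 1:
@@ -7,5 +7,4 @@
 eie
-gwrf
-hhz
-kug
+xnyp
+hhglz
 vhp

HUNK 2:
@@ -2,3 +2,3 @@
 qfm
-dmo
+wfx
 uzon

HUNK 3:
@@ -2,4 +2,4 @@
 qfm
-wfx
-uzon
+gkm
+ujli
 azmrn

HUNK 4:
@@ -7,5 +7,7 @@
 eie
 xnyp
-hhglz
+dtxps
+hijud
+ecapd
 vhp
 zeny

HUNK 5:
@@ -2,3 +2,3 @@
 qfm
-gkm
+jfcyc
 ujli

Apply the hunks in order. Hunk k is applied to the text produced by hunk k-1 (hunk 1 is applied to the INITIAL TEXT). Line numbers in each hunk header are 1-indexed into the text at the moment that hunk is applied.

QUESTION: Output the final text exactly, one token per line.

Answer: zrctg
qfm
jfcyc
ujli
azmrn
qdr
eie
xnyp
dtxps
hijud
ecapd
vhp
zeny

Derivation:
Hunk 1: at line 7 remove [gwrf,hhz,kug] add [xnyp,hhglz] -> 11 lines: zrctg qfm dmo uzon azmrn qdr eie xnyp hhglz vhp zeny
Hunk 2: at line 2 remove [dmo] add [wfx] -> 11 lines: zrctg qfm wfx uzon azmrn qdr eie xnyp hhglz vhp zeny
Hunk 3: at line 2 remove [wfx,uzon] add [gkm,ujli] -> 11 lines: zrctg qfm gkm ujli azmrn qdr eie xnyp hhglz vhp zeny
Hunk 4: at line 7 remove [hhglz] add [dtxps,hijud,ecapd] -> 13 lines: zrctg qfm gkm ujli azmrn qdr eie xnyp dtxps hijud ecapd vhp zeny
Hunk 5: at line 2 remove [gkm] add [jfcyc] -> 13 lines: zrctg qfm jfcyc ujli azmrn qdr eie xnyp dtxps hijud ecapd vhp zeny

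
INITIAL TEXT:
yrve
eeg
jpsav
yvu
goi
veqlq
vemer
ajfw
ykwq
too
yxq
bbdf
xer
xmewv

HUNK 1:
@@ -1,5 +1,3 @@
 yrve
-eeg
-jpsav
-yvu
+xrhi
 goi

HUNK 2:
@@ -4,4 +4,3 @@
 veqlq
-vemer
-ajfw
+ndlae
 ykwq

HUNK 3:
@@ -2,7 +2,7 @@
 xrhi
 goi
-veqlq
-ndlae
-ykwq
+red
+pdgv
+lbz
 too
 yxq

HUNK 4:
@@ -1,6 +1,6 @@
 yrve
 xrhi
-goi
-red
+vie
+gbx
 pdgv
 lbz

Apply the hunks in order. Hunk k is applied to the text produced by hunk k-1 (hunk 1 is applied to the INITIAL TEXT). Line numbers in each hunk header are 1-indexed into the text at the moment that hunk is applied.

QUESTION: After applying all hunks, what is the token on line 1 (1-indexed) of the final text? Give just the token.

Hunk 1: at line 1 remove [eeg,jpsav,yvu] add [xrhi] -> 12 lines: yrve xrhi goi veqlq vemer ajfw ykwq too yxq bbdf xer xmewv
Hunk 2: at line 4 remove [vemer,ajfw] add [ndlae] -> 11 lines: yrve xrhi goi veqlq ndlae ykwq too yxq bbdf xer xmewv
Hunk 3: at line 2 remove [veqlq,ndlae,ykwq] add [red,pdgv,lbz] -> 11 lines: yrve xrhi goi red pdgv lbz too yxq bbdf xer xmewv
Hunk 4: at line 1 remove [goi,red] add [vie,gbx] -> 11 lines: yrve xrhi vie gbx pdgv lbz too yxq bbdf xer xmewv
Final line 1: yrve

Answer: yrve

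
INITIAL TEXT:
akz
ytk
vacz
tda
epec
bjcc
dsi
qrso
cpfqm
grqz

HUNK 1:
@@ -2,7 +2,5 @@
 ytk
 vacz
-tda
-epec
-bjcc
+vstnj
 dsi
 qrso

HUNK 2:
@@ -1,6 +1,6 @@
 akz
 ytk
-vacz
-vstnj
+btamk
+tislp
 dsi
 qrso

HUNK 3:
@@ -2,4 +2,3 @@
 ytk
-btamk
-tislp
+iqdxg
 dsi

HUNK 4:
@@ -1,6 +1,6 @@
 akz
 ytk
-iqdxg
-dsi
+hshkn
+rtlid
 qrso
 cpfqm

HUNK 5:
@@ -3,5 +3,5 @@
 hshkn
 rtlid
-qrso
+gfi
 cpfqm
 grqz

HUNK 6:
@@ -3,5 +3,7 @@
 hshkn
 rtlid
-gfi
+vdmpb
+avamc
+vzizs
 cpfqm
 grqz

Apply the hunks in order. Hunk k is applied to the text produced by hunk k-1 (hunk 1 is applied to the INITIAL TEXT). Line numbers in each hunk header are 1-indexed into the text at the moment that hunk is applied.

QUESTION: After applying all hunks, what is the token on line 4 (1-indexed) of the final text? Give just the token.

Answer: rtlid

Derivation:
Hunk 1: at line 2 remove [tda,epec,bjcc] add [vstnj] -> 8 lines: akz ytk vacz vstnj dsi qrso cpfqm grqz
Hunk 2: at line 1 remove [vacz,vstnj] add [btamk,tislp] -> 8 lines: akz ytk btamk tislp dsi qrso cpfqm grqz
Hunk 3: at line 2 remove [btamk,tislp] add [iqdxg] -> 7 lines: akz ytk iqdxg dsi qrso cpfqm grqz
Hunk 4: at line 1 remove [iqdxg,dsi] add [hshkn,rtlid] -> 7 lines: akz ytk hshkn rtlid qrso cpfqm grqz
Hunk 5: at line 3 remove [qrso] add [gfi] -> 7 lines: akz ytk hshkn rtlid gfi cpfqm grqz
Hunk 6: at line 3 remove [gfi] add [vdmpb,avamc,vzizs] -> 9 lines: akz ytk hshkn rtlid vdmpb avamc vzizs cpfqm grqz
Final line 4: rtlid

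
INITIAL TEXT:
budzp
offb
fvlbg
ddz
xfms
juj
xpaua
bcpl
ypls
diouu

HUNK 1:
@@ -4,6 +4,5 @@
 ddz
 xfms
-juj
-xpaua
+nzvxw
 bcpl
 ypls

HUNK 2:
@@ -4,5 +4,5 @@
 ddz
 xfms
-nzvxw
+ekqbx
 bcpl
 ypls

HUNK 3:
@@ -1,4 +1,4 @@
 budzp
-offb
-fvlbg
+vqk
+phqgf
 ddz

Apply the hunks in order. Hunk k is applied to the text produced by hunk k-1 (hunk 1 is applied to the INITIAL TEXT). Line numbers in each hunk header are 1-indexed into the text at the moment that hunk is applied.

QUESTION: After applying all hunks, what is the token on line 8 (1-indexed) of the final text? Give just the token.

Answer: ypls

Derivation:
Hunk 1: at line 4 remove [juj,xpaua] add [nzvxw] -> 9 lines: budzp offb fvlbg ddz xfms nzvxw bcpl ypls diouu
Hunk 2: at line 4 remove [nzvxw] add [ekqbx] -> 9 lines: budzp offb fvlbg ddz xfms ekqbx bcpl ypls diouu
Hunk 3: at line 1 remove [offb,fvlbg] add [vqk,phqgf] -> 9 lines: budzp vqk phqgf ddz xfms ekqbx bcpl ypls diouu
Final line 8: ypls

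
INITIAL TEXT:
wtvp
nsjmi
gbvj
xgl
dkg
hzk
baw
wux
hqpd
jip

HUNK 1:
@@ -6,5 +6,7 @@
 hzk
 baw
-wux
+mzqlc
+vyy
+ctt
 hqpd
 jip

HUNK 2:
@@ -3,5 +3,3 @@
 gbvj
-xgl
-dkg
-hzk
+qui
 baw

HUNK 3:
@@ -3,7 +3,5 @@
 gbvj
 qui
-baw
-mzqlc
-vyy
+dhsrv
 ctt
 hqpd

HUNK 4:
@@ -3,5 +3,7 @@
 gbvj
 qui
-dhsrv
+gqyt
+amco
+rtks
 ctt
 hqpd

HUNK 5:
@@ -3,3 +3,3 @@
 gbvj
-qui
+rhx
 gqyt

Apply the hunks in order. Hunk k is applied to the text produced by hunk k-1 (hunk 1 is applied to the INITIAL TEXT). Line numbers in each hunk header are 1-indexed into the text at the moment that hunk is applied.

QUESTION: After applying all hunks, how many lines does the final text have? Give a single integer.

Hunk 1: at line 6 remove [wux] add [mzqlc,vyy,ctt] -> 12 lines: wtvp nsjmi gbvj xgl dkg hzk baw mzqlc vyy ctt hqpd jip
Hunk 2: at line 3 remove [xgl,dkg,hzk] add [qui] -> 10 lines: wtvp nsjmi gbvj qui baw mzqlc vyy ctt hqpd jip
Hunk 3: at line 3 remove [baw,mzqlc,vyy] add [dhsrv] -> 8 lines: wtvp nsjmi gbvj qui dhsrv ctt hqpd jip
Hunk 4: at line 3 remove [dhsrv] add [gqyt,amco,rtks] -> 10 lines: wtvp nsjmi gbvj qui gqyt amco rtks ctt hqpd jip
Hunk 5: at line 3 remove [qui] add [rhx] -> 10 lines: wtvp nsjmi gbvj rhx gqyt amco rtks ctt hqpd jip
Final line count: 10

Answer: 10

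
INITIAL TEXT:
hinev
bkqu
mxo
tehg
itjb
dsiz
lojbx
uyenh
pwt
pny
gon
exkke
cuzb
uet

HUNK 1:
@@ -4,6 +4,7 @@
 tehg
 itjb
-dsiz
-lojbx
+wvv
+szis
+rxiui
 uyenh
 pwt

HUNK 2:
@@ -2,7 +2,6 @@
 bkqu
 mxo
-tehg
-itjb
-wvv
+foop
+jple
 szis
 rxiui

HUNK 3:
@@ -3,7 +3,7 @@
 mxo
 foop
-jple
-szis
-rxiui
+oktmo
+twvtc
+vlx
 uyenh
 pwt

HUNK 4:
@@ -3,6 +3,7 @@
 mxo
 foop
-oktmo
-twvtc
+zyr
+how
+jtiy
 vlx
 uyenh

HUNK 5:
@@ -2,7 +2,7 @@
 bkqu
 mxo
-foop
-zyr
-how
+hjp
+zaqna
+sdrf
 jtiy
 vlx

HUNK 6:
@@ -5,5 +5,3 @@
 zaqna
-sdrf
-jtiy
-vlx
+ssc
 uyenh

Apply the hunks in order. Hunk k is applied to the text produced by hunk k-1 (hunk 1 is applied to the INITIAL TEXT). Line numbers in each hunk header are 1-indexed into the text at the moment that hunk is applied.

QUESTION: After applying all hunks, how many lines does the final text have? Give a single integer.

Hunk 1: at line 4 remove [dsiz,lojbx] add [wvv,szis,rxiui] -> 15 lines: hinev bkqu mxo tehg itjb wvv szis rxiui uyenh pwt pny gon exkke cuzb uet
Hunk 2: at line 2 remove [tehg,itjb,wvv] add [foop,jple] -> 14 lines: hinev bkqu mxo foop jple szis rxiui uyenh pwt pny gon exkke cuzb uet
Hunk 3: at line 3 remove [jple,szis,rxiui] add [oktmo,twvtc,vlx] -> 14 lines: hinev bkqu mxo foop oktmo twvtc vlx uyenh pwt pny gon exkke cuzb uet
Hunk 4: at line 3 remove [oktmo,twvtc] add [zyr,how,jtiy] -> 15 lines: hinev bkqu mxo foop zyr how jtiy vlx uyenh pwt pny gon exkke cuzb uet
Hunk 5: at line 2 remove [foop,zyr,how] add [hjp,zaqna,sdrf] -> 15 lines: hinev bkqu mxo hjp zaqna sdrf jtiy vlx uyenh pwt pny gon exkke cuzb uet
Hunk 6: at line 5 remove [sdrf,jtiy,vlx] add [ssc] -> 13 lines: hinev bkqu mxo hjp zaqna ssc uyenh pwt pny gon exkke cuzb uet
Final line count: 13

Answer: 13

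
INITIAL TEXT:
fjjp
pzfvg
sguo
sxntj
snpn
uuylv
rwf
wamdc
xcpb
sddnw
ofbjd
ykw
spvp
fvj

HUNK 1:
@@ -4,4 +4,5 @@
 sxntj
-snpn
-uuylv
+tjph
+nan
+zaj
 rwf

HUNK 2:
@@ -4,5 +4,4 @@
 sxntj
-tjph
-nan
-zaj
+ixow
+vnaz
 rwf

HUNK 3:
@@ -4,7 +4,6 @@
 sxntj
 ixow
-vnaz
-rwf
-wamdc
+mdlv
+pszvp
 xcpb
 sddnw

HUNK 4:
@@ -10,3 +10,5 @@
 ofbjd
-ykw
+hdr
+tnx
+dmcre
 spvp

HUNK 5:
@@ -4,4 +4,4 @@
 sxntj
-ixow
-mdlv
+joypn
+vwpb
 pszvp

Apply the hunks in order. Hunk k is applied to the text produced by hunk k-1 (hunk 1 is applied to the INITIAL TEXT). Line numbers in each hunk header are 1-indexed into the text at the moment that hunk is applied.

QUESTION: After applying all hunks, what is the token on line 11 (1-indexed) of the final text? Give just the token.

Answer: hdr

Derivation:
Hunk 1: at line 4 remove [snpn,uuylv] add [tjph,nan,zaj] -> 15 lines: fjjp pzfvg sguo sxntj tjph nan zaj rwf wamdc xcpb sddnw ofbjd ykw spvp fvj
Hunk 2: at line 4 remove [tjph,nan,zaj] add [ixow,vnaz] -> 14 lines: fjjp pzfvg sguo sxntj ixow vnaz rwf wamdc xcpb sddnw ofbjd ykw spvp fvj
Hunk 3: at line 4 remove [vnaz,rwf,wamdc] add [mdlv,pszvp] -> 13 lines: fjjp pzfvg sguo sxntj ixow mdlv pszvp xcpb sddnw ofbjd ykw spvp fvj
Hunk 4: at line 10 remove [ykw] add [hdr,tnx,dmcre] -> 15 lines: fjjp pzfvg sguo sxntj ixow mdlv pszvp xcpb sddnw ofbjd hdr tnx dmcre spvp fvj
Hunk 5: at line 4 remove [ixow,mdlv] add [joypn,vwpb] -> 15 lines: fjjp pzfvg sguo sxntj joypn vwpb pszvp xcpb sddnw ofbjd hdr tnx dmcre spvp fvj
Final line 11: hdr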